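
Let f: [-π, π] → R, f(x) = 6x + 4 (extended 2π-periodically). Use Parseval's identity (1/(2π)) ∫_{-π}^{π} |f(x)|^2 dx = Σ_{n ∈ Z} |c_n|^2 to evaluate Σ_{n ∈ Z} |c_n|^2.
Σ |c_n|^2 = 12π^2 + 16

Expand and integrate term by term over [-π, π]:
  ∫ (6x)^2 dx = 36·(2π^3/3); ∫ 2·6·(4)·x dx = 0 (odd integrand); ∫ 4^2 dx = 16·2π.
So (1/(2π)) ∫_{-π}^{π} (6x + 4)^2 dx = 36π^2/3 + 16 = 12π^2 + 16.
Parseval ⇒ Σ |c_n|^2 = 12π^2 + 16.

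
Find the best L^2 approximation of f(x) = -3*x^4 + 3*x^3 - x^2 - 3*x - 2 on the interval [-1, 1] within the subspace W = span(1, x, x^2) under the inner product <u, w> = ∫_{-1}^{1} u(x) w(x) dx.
g(x) = -25*x^2/7 - 6*x/5 - 61/35

The best approximation g ∈ W is the orthogonal projection of f onto W. Writing g = a_0 + a_1 x + a_2 x^2, the coefficients solve the normal equations G · a = b where
  G_{ij} = <φ_i, φ_j> and b_i = <f, φ_i>, with φ_0 = 1, φ_1 = x, φ_2 = x^2.
G =
  [2, 0, 2/3]
  [0, 2/3, 0]
  [2/3, 0, 2/5],
b = (-88/15, -4/5, -272/105).
Solving gives a_0 = -61/35, a_1 = -6/5, a_2 = -25/7, so
  g(x) = -25*x^2/7 - 6*x/5 - 61/35.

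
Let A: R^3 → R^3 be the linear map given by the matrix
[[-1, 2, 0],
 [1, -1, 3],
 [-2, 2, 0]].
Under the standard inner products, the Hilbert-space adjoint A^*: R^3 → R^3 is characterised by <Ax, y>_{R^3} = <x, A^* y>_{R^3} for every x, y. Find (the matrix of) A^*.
A^* = A^T =
[[-1, 1, -2],
 [2, -1, 2],
 [0, 3, 0]]

For real matrices with standard dot products, the defining identity <Ax, y> = <x, A^* y> gives (Ax)^T y = x^T (A^*) y, i.e. x^T A^T y = x^T (A^*) y. Since this holds for all x, y, we must have A^* = A^T. Therefore
A^* =
[[-1, 1, -2],
 [2, -1, 2],
 [0, 3, 0]].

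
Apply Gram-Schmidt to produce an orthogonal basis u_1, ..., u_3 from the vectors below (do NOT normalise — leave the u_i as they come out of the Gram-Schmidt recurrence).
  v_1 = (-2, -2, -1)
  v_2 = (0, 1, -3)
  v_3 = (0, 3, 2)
Orthogonal basis:
  u_1 = (-2, -2, -1)
  u_2 = (2/9, 11/9, -26/9)
  u_3 = (-154/89, 132/89, 44/89)

Apply the Gram-Schmidt recurrence
  u_1 = v_1
  u_i = v_i − Σ_{j<i} ((v_i · u_j) / (u_j · u_j)) · u_j.

Step by step this gives:
  u_1 = (-2, -2, -1)
  u_2 = (2/9, 11/9, -26/9)
  u_3 = (-154/89, 132/89, 44/89)

Orthogonality check:
  u_2 · u_1 = 0 (should be 0)
  u_3 · u_1 = 0 (should be 0)
  u_3 · u_2 = 0 (should be 0)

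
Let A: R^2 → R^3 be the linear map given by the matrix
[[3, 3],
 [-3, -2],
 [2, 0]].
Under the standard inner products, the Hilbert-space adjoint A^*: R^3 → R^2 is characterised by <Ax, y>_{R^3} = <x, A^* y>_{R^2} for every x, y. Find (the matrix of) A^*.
A^* = A^T =
[[3, -3, 2],
 [3, -2, 0]]

For real matrices with standard dot products, the defining identity <Ax, y> = <x, A^* y> gives (Ax)^T y = x^T (A^*) y, i.e. x^T A^T y = x^T (A^*) y. Since this holds for all x, y, we must have A^* = A^T. Therefore
A^* =
[[3, -3, 2],
 [3, -2, 0]].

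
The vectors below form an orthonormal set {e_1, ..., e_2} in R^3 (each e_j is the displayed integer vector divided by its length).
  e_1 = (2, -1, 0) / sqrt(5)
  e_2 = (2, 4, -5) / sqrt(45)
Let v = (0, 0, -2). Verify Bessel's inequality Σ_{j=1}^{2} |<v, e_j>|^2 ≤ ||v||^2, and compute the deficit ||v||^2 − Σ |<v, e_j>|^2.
Σ |<v, e_j>|^2 = 20/9; ||v||^2 = 4; deficit = 16/9

Write each e_j = u_j / sqrt(<u_j, u_j>) where u_j is the displayed integer vector. Then <v, e_j> = <v, u_j> / sqrt(<u_j, u_j>), so |<v, e_j>|^2 = <v, u_j>^2 / <u_j, u_j>.
Coefficients: <v, e_1> = 0/sqrt(5), <v, e_2> = 10/sqrt(45).
Square and sum: Σ |<v, e_j>|^2 = 20/9.
Compute ||v||^2 = v·v = 4.
Deficit = 4 − 20/9 = 16/9 ≥ 0, confirming Bessel's inequality. (The deficit equals ||v − Σ <v,e_j> e_j||^2, the squared distance from v to span{e_j}.)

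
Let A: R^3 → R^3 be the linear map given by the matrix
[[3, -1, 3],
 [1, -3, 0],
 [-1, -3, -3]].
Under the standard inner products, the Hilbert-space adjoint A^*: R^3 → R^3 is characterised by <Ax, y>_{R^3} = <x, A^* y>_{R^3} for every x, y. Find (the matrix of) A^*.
A^* = A^T =
[[3, 1, -1],
 [-1, -3, -3],
 [3, 0, -3]]

For real matrices with standard dot products, the defining identity <Ax, y> = <x, A^* y> gives (Ax)^T y = x^T (A^*) y, i.e. x^T A^T y = x^T (A^*) y. Since this holds for all x, y, we must have A^* = A^T. Therefore
A^* =
[[3, 1, -1],
 [-1, -3, -3],
 [3, 0, -3]].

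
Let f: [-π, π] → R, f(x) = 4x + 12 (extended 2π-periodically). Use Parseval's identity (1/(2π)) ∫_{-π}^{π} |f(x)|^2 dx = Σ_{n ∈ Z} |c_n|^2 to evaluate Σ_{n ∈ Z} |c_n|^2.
Σ |c_n|^2 = 16π^2/3 + 144

Expand and integrate term by term over [-π, π]:
  ∫ (4x)^2 dx = 16·(2π^3/3); ∫ 2·4·(12)·x dx = 0 (odd integrand); ∫ 12^2 dx = 144·2π.
So (1/(2π)) ∫_{-π}^{π} (4x + 12)^2 dx = 16π^2/3 + 144 = 16π^2/3 + 144.
Parseval ⇒ Σ |c_n|^2 = 16π^2/3 + 144.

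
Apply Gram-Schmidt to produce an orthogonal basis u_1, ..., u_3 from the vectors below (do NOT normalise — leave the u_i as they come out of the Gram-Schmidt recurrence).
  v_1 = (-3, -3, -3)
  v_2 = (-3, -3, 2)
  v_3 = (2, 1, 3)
Orthogonal basis:
  u_1 = (-3, -3, -3)
  u_2 = (-5/3, -5/3, 10/3)
  u_3 = (1/2, -1/2, 0)

Apply the Gram-Schmidt recurrence
  u_1 = v_1
  u_i = v_i − Σ_{j<i} ((v_i · u_j) / (u_j · u_j)) · u_j.

Step by step this gives:
  u_1 = (-3, -3, -3)
  u_2 = (-5/3, -5/3, 10/3)
  u_3 = (1/2, -1/2, 0)

Orthogonality check:
  u_2 · u_1 = 0 (should be 0)
  u_3 · u_1 = 0 (should be 0)
  u_3 · u_2 = 0 (should be 0)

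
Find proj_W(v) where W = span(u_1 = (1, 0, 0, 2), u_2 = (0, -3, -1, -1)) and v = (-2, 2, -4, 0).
proj_W(v) = (-26/51, 14/17, 14/51, -38/51)

Set up U = [u_1 | ... | u_2] ∈ R^(4×2). The projector onto W = col(U) is P = U (U^T U)^(-1) U^T.
Compute U^T U =
  [5, -2]
  [-2, 11],
and U^T v = (-2, -2).
Solve U^T U · c = U^T v for the coefficients: c = (-26/51, -14/51). The projection is proj_W(v) = U c.
Check: (v - proj_W(v)) · u_1 = 0  (should be 0).
Check: (v - proj_W(v)) · u_2 = 0  (should be 0).
Result: proj_W(v) = (-26/51, 14/17, 14/51, -38/51).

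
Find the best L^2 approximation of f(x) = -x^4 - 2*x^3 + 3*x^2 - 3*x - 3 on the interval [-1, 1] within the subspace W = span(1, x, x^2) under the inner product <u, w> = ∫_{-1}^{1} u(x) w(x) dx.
g(x) = 15*x^2/7 - 21*x/5 - 102/35

The best approximation g ∈ W is the orthogonal projection of f onto W. Writing g = a_0 + a_1 x + a_2 x^2, the coefficients solve the normal equations G · a = b where
  G_{ij} = <φ_i, φ_j> and b_i = <f, φ_i>, with φ_0 = 1, φ_1 = x, φ_2 = x^2.
G =
  [2, 0, 2/3]
  [0, 2/3, 0]
  [2/3, 0, 2/5],
b = (-22/5, -14/5, -38/35).
Solving gives a_0 = -102/35, a_1 = -21/5, a_2 = 15/7, so
  g(x) = 15*x^2/7 - 21*x/5 - 102/35.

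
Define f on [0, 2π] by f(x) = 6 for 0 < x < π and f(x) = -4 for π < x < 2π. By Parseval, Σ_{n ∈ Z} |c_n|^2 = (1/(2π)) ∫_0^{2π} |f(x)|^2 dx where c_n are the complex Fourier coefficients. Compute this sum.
Σ |c_n|^2 = 26

Parseval equates the L^2 energy of f (normalised by 1/(2π)) with the ℓ^2 sum of its Fourier coefficients: (1/(2π)) ∫_0^{2π} |f|^2 = Σ |c_n|^2.
Compute the left side: (1/(2π)) [∫_0^π 6^2 dx + ∫_π^{2π} (-4)^2 dx] = (1/(2π)) · (36π + 16π) = (36 + 16)/2 = 26.
So Σ_{n ∈ Z} |c_n|^2 = 26.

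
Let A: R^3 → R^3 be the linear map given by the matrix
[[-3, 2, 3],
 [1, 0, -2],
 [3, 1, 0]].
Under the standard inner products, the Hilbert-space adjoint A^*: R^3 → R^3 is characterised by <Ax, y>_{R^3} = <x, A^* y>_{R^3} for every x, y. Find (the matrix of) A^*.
A^* = A^T =
[[-3, 1, 3],
 [2, 0, 1],
 [3, -2, 0]]

For real matrices with standard dot products, the defining identity <Ax, y> = <x, A^* y> gives (Ax)^T y = x^T (A^*) y, i.e. x^T A^T y = x^T (A^*) y. Since this holds for all x, y, we must have A^* = A^T. Therefore
A^* =
[[-3, 1, 3],
 [2, 0, 1],
 [3, -2, 0]].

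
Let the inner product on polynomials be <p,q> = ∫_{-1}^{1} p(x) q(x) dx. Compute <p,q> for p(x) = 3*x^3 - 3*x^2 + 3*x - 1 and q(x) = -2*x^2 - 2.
<p,q> = 176/15

Expand the product: p(x)·q(x) = -6*x^5 + 6*x^4 - 12*x^3 + 8*x^2 - 6*x + 2.
∫_{-1}^{1} of each monomial x^k gives [2/(k+1) if k even, 0 if k odd]. Integrating term-by-term (or equivalently evaluating the antiderivative F(x) = -x^6 + 6*x^5/5 - 3*x^4 + 8*x^3/3 - 3*x^2 + 2*x at the endpoints):
  F(1) − F(−1) = -17/15 − (-193/15) = 176/15.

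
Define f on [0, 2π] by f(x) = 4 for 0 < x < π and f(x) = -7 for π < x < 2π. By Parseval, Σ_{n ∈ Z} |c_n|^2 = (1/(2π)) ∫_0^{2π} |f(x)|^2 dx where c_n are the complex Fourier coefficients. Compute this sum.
Σ |c_n|^2 = 65/2

Parseval equates the L^2 energy of f (normalised by 1/(2π)) with the ℓ^2 sum of its Fourier coefficients: (1/(2π)) ∫_0^{2π} |f|^2 = Σ |c_n|^2.
Compute the left side: (1/(2π)) [∫_0^π 4^2 dx + ∫_π^{2π} (-7)^2 dx] = (1/(2π)) · (16π + 49π) = (16 + 49)/2 = 65/2.
So Σ_{n ∈ Z} |c_n|^2 = 65/2.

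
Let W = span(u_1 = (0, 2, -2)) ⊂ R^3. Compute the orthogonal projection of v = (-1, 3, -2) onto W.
proj_W(v) = (0, 5/2, -5/2)

Set up U = [u_1 | ... | u_1] ∈ R^(3×1). The projector onto W = col(U) is P = U (U^T U)^(-1) U^T.
Compute U^T U =
  [8],
and U^T v = (10).
Solve U^T U · c = U^T v for the coefficients: c = (5/4). The projection is proj_W(v) = U c.
Check: (v - proj_W(v)) · u_1 = 0  (should be 0).
Result: proj_W(v) = (0, 5/2, -5/2).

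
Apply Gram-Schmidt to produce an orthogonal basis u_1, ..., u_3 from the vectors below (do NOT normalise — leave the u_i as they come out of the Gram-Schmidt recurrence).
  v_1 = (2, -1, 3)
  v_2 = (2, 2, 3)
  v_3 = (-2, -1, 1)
Orthogonal basis:
  u_1 = (2, -1, 3)
  u_2 = (3/7, 39/14, 9/14)
  u_3 = (-24/13, 0, 16/13)

Apply the Gram-Schmidt recurrence
  u_1 = v_1
  u_i = v_i − Σ_{j<i} ((v_i · u_j) / (u_j · u_j)) · u_j.

Step by step this gives:
  u_1 = (2, -1, 3)
  u_2 = (3/7, 39/14, 9/14)
  u_3 = (-24/13, 0, 16/13)

Orthogonality check:
  u_2 · u_1 = 0 (should be 0)
  u_3 · u_1 = 0 (should be 0)
  u_3 · u_2 = 0 (should be 0)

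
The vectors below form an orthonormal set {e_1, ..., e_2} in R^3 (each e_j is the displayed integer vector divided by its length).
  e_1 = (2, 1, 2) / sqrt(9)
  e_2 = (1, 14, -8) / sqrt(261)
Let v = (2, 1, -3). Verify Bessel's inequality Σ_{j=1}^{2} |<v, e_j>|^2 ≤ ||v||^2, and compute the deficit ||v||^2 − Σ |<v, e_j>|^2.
Σ |<v, e_j>|^2 = 181/29; ||v||^2 = 14; deficit = 225/29

Write each e_j = u_j / sqrt(<u_j, u_j>) where u_j is the displayed integer vector. Then <v, e_j> = <v, u_j> / sqrt(<u_j, u_j>), so |<v, e_j>|^2 = <v, u_j>^2 / <u_j, u_j>.
Coefficients: <v, e_1> = -1/sqrt(9), <v, e_2> = 40/sqrt(261).
Square and sum: Σ |<v, e_j>|^2 = 181/29.
Compute ||v||^2 = v·v = 14.
Deficit = 14 − 181/29 = 225/29 ≥ 0, confirming Bessel's inequality. (The deficit equals ||v − Σ <v,e_j> e_j||^2, the squared distance from v to span{e_j}.)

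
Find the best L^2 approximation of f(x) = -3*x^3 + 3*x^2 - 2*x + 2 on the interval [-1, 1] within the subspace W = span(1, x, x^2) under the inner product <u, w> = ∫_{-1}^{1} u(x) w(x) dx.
g(x) = 3*x^2 - 19*x/5 + 2

The best approximation g ∈ W is the orthogonal projection of f onto W. Writing g = a_0 + a_1 x + a_2 x^2, the coefficients solve the normal equations G · a = b where
  G_{ij} = <φ_i, φ_j> and b_i = <f, φ_i>, with φ_0 = 1, φ_1 = x, φ_2 = x^2.
G =
  [2, 0, 2/3]
  [0, 2/3, 0]
  [2/3, 0, 2/5],
b = (6, -38/15, 38/15).
Solving gives a_0 = 2, a_1 = -19/5, a_2 = 3, so
  g(x) = 3*x^2 - 19*x/5 + 2.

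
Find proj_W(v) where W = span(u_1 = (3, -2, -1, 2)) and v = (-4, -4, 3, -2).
proj_W(v) = (-11/6, 11/9, 11/18, -11/9)

Set up U = [u_1 | ... | u_1] ∈ R^(4×1). The projector onto W = col(U) is P = U (U^T U)^(-1) U^T.
Compute U^T U =
  [18],
and U^T v = (-11).
Solve U^T U · c = U^T v for the coefficients: c = (-11/18). The projection is proj_W(v) = U c.
Check: (v - proj_W(v)) · u_1 = 0  (should be 0).
Result: proj_W(v) = (-11/6, 11/9, 11/18, -11/9).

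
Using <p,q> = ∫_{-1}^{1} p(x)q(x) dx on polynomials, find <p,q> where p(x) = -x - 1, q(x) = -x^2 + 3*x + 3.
<p,q> = -22/3

Expand the product: p(x)·q(x) = x^3 - 2*x^2 - 6*x - 3.
∫_{-1}^{1} of each monomial x^k gives [2/(k+1) if k even, 0 if k odd]. Integrating term-by-term (or equivalently evaluating the antiderivative F(x) = x^4/4 - 2*x^3/3 - 3*x^2 - 3*x at the endpoints):
  F(1) − F(−1) = -77/12 − (11/12) = -22/3.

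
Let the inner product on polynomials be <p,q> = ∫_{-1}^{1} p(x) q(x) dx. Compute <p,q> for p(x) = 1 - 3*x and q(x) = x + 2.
<p,q> = 2

Expand the product: p(x)·q(x) = -3*x^2 - 5*x + 2.
∫_{-1}^{1} of each monomial x^k gives [2/(k+1) if k even, 0 if k odd]. Integrating term-by-term (or equivalently evaluating the antiderivative F(x) = -x^3 - 5*x^2/2 + 2*x at the endpoints):
  F(1) − F(−1) = -3/2 − (-7/2) = 2.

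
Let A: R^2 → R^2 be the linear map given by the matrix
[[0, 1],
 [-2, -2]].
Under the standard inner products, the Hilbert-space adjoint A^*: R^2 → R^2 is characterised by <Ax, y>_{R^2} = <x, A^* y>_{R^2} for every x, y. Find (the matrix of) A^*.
A^* = A^T =
[[0, -2],
 [1, -2]]

For real matrices with standard dot products, the defining identity <Ax, y> = <x, A^* y> gives (Ax)^T y = x^T (A^*) y, i.e. x^T A^T y = x^T (A^*) y. Since this holds for all x, y, we must have A^* = A^T. Therefore
A^* =
[[0, -2],
 [1, -2]].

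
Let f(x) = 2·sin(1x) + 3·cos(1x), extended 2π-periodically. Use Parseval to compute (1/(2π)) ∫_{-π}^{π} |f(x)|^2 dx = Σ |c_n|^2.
Σ |c_n|^2 = 13/2

Expand |f|^2 and use orthogonality of {sin(nx), cos(mx)} on [-π, π]:
  ∫_{-π}^{π} sin(nx)^2 dx = π, ∫ cos(mx)^2 dx = π, and cross terms integrate to 0.
So ∫_{-π}^{π} f(x)^2 dx = 2^2 · π + 3^2 · π = (4 + 9)π.
Divide by 2π: (4 + 9)/2 = 13/2.
By Parseval, this equals Σ |c_n|^2.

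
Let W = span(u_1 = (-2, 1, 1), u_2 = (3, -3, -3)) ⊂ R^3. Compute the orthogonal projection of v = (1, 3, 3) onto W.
proj_W(v) = (1, 3, 3)

Set up U = [u_1 | ... | u_2] ∈ R^(3×2). The projector onto W = col(U) is P = U (U^T U)^(-1) U^T.
Compute U^T U =
  [6, -12]
  [-12, 27],
and U^T v = (4, -15).
Solve U^T U · c = U^T v for the coefficients: c = (-4, -7/3). The projection is proj_W(v) = U c.
Check: (v - proj_W(v)) · u_1 = 0  (should be 0).
Check: (v - proj_W(v)) · u_2 = 0  (should be 0).
Result: proj_W(v) = (1, 3, 3).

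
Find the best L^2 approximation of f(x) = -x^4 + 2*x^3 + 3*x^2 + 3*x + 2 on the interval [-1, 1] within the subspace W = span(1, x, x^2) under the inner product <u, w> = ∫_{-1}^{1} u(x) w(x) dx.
g(x) = 15*x^2/7 + 21*x/5 + 73/35

The best approximation g ∈ W is the orthogonal projection of f onto W. Writing g = a_0 + a_1 x + a_2 x^2, the coefficients solve the normal equations G · a = b where
  G_{ij} = <φ_i, φ_j> and b_i = <f, φ_i>, with φ_0 = 1, φ_1 = x, φ_2 = x^2.
G =
  [2, 0, 2/3]
  [0, 2/3, 0]
  [2/3, 0, 2/5],
b = (28/5, 14/5, 236/105).
Solving gives a_0 = 73/35, a_1 = 21/5, a_2 = 15/7, so
  g(x) = 15*x^2/7 + 21*x/5 + 73/35.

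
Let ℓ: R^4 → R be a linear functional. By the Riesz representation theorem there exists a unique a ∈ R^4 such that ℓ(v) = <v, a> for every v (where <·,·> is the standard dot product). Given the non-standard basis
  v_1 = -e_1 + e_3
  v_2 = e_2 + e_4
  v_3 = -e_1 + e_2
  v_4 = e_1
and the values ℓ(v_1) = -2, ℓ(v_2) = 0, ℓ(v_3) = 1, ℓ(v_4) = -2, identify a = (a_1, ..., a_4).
a = (-2, -1, -4, 1)

Write a = (a_1, ..., a_4) in the standard basis. For each basis vector v_i, ℓ(v_i) = <v_i, a> is a linear equation in the a_j's. Collect the n equations into a matrix system V a = ℓ, where row i of V is v_i (expressed in the standard basis). Since V is invertible (lower-triangular with 1s on the diagonal, up to permutation), solve by back-substitution:
  V =
[[-1, 0, 1, 0],
 [0, 1, 0, 1],
 [-1, 1, 0, 0],
 [1, 0, 0, 0]]
  V a = (-2, 0, 1, -2)
Solving gives a = (-2, -1, -4, 1).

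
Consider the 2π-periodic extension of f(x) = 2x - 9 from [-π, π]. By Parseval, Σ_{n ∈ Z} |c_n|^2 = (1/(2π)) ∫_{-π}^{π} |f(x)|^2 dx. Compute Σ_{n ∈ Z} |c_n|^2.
Σ |c_n|^2 = 4π^2/3 + 81

Expand and integrate term by term over [-π, π]:
  ∫ (2x)^2 dx = 4·(2π^3/3); ∫ 2·2·(-9)·x dx = 0 (odd integrand); ∫ (-9)^2 dx = 81·2π.
So (1/(2π)) ∫_{-π}^{π} (2x - 9)^2 dx = 4π^2/3 + 81 = 4π^2/3 + 81.
Parseval ⇒ Σ |c_n|^2 = 4π^2/3 + 81.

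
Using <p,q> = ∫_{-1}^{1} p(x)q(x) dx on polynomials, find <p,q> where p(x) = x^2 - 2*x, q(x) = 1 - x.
<p,q> = 2

Expand the product: p(x)·q(x) = -x^3 + 3*x^2 - 2*x.
∫_{-1}^{1} of each monomial x^k gives [2/(k+1) if k even, 0 if k odd]. Integrating term-by-term (or equivalently evaluating the antiderivative F(x) = -x^4/4 + x^3 - x^2 at the endpoints):
  F(1) − F(−1) = -1/4 − (-9/4) = 2.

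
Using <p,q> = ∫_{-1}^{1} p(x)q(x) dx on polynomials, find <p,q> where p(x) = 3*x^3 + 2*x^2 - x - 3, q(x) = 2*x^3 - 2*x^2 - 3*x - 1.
<p,q> = 134/21

Expand the product: p(x)·q(x) = 6*x^6 - 2*x^5 - 15*x^4 - 13*x^3 + 7*x^2 + 10*x + 3.
∫_{-1}^{1} of each monomial x^k gives [2/(k+1) if k even, 0 if k odd]. Integrating term-by-term (or equivalently evaluating the antiderivative F(x) = 6*x^7/7 - x^6/3 - 3*x^5 - 13*x^4/4 + 7*x^3/3 + 5*x^2 + 3*x at the endpoints):
  F(1) − F(−1) = 129/28 − (-149/84) = 134/21.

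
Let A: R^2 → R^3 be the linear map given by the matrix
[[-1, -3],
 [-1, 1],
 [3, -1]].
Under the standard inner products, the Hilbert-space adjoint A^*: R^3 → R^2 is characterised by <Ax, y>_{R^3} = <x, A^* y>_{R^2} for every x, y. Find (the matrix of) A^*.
A^* = A^T =
[[-1, -1, 3],
 [-3, 1, -1]]

For real matrices with standard dot products, the defining identity <Ax, y> = <x, A^* y> gives (Ax)^T y = x^T (A^*) y, i.e. x^T A^T y = x^T (A^*) y. Since this holds for all x, y, we must have A^* = A^T. Therefore
A^* =
[[-1, -1, 3],
 [-3, 1, -1]].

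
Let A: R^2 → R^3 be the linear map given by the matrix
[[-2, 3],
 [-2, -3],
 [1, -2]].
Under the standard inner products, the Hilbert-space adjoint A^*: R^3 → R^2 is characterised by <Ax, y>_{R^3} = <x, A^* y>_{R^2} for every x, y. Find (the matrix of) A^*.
A^* = A^T =
[[-2, -2, 1],
 [3, -3, -2]]

For real matrices with standard dot products, the defining identity <Ax, y> = <x, A^* y> gives (Ax)^T y = x^T (A^*) y, i.e. x^T A^T y = x^T (A^*) y. Since this holds for all x, y, we must have A^* = A^T. Therefore
A^* =
[[-2, -2, 1],
 [3, -3, -2]].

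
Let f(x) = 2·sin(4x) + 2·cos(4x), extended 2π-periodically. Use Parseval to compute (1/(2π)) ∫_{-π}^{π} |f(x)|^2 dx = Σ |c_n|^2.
Σ |c_n|^2 = 4

Expand |f|^2 and use orthogonality of {sin(nx), cos(mx)} on [-π, π]:
  ∫_{-π}^{π} sin(nx)^2 dx = π, ∫ cos(mx)^2 dx = π, and cross terms integrate to 0.
So ∫_{-π}^{π} f(x)^2 dx = 2^2 · π + 2^2 · π = (4 + 4)π.
Divide by 2π: (4 + 4)/2 = 4.
By Parseval, this equals Σ |c_n|^2.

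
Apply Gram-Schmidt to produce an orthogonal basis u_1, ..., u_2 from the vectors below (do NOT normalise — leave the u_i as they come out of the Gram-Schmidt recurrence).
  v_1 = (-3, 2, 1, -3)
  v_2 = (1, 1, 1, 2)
Orthogonal basis:
  u_1 = (-3, 2, 1, -3)
  u_2 = (5/23, 35/23, 29/23, 28/23)

Apply the Gram-Schmidt recurrence
  u_1 = v_1
  u_i = v_i − Σ_{j<i} ((v_i · u_j) / (u_j · u_j)) · u_j.

Step by step this gives:
  u_1 = (-3, 2, 1, -3)
  u_2 = (5/23, 35/23, 29/23, 28/23)

Orthogonality check:
  u_2 · u_1 = 0 (should be 0)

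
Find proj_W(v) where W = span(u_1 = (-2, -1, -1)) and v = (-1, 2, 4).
proj_W(v) = (4/3, 2/3, 2/3)

Set up U = [u_1 | ... | u_1] ∈ R^(3×1). The projector onto W = col(U) is P = U (U^T U)^(-1) U^T.
Compute U^T U =
  [6],
and U^T v = (-4).
Solve U^T U · c = U^T v for the coefficients: c = (-2/3). The projection is proj_W(v) = U c.
Check: (v - proj_W(v)) · u_1 = 0  (should be 0).
Result: proj_W(v) = (4/3, 2/3, 2/3).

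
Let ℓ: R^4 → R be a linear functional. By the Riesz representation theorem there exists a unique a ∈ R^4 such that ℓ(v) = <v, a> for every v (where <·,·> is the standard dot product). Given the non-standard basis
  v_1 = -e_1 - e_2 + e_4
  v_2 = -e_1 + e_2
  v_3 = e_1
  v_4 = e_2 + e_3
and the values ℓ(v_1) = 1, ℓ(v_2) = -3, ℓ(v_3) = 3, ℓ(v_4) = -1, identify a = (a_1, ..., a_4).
a = (3, 0, -1, 4)

Write a = (a_1, ..., a_4) in the standard basis. For each basis vector v_i, ℓ(v_i) = <v_i, a> is a linear equation in the a_j's. Collect the n equations into a matrix system V a = ℓ, where row i of V is v_i (expressed in the standard basis). Since V is invertible (lower-triangular with 1s on the diagonal, up to permutation), solve by back-substitution:
  V =
[[-1, -1, 0, 1],
 [-1, 1, 0, 0],
 [1, 0, 0, 0],
 [0, 1, 1, 0]]
  V a = (1, -3, 3, -1)
Solving gives a = (3, 0, -1, 4).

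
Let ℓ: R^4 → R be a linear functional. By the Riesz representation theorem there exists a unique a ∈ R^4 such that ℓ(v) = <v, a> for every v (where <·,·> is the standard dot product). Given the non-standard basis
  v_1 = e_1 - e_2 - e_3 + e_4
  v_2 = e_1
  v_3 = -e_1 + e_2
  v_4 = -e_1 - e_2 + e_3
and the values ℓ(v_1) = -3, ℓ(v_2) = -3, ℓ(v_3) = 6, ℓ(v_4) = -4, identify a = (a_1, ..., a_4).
a = (-3, 3, -4, -1)

Write a = (a_1, ..., a_4) in the standard basis. For each basis vector v_i, ℓ(v_i) = <v_i, a> is a linear equation in the a_j's. Collect the n equations into a matrix system V a = ℓ, where row i of V is v_i (expressed in the standard basis). Since V is invertible (lower-triangular with 1s on the diagonal, up to permutation), solve by back-substitution:
  V =
[[1, -1, -1, 1],
 [1, 0, 0, 0],
 [-1, 1, 0, 0],
 [-1, -1, 1, 0]]
  V a = (-3, -3, 6, -4)
Solving gives a = (-3, 3, -4, -1).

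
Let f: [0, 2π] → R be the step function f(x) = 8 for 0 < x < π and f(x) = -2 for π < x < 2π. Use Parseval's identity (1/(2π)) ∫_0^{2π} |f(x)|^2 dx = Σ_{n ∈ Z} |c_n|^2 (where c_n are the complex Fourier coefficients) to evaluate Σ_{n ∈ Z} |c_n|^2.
Σ |c_n|^2 = 34

Parseval equates the L^2 energy of f (normalised by 1/(2π)) with the ℓ^2 sum of its Fourier coefficients: (1/(2π)) ∫_0^{2π} |f|^2 = Σ |c_n|^2.
Compute the left side: (1/(2π)) [∫_0^π 8^2 dx + ∫_π^{2π} (-2)^2 dx] = (1/(2π)) · (64π + 4π) = (64 + 4)/2 = 34.
So Σ_{n ∈ Z} |c_n|^2 = 34.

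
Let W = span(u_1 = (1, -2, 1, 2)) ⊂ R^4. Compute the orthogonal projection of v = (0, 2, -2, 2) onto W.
proj_W(v) = (-1/5, 2/5, -1/5, -2/5)

Set up U = [u_1 | ... | u_1] ∈ R^(4×1). The projector onto W = col(U) is P = U (U^T U)^(-1) U^T.
Compute U^T U =
  [10],
and U^T v = (-2).
Solve U^T U · c = U^T v for the coefficients: c = (-1/5). The projection is proj_W(v) = U c.
Check: (v - proj_W(v)) · u_1 = 0  (should be 0).
Result: proj_W(v) = (-1/5, 2/5, -1/5, -2/5).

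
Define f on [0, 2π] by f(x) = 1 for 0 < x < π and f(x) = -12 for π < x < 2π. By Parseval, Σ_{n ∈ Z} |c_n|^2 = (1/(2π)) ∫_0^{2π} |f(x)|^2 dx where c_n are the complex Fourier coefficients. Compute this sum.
Σ |c_n|^2 = 145/2

Parseval equates the L^2 energy of f (normalised by 1/(2π)) with the ℓ^2 sum of its Fourier coefficients: (1/(2π)) ∫_0^{2π} |f|^2 = Σ |c_n|^2.
Compute the left side: (1/(2π)) [∫_0^π 1^2 dx + ∫_π^{2π} (-12)^2 dx] = (1/(2π)) · (1π + 144π) = (1 + 144)/2 = 145/2.
So Σ_{n ∈ Z} |c_n|^2 = 145/2.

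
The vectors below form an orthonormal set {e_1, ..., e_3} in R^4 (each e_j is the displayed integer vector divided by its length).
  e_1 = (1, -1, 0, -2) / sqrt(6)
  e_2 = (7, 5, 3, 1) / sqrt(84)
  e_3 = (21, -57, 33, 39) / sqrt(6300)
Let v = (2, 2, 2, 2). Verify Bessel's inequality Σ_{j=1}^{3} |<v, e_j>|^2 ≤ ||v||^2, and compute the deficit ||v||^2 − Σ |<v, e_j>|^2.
Σ |<v, e_j>|^2 = 392/25; ||v||^2 = 16; deficit = 8/25

Write each e_j = u_j / sqrt(<u_j, u_j>) where u_j is the displayed integer vector. Then <v, e_j> = <v, u_j> / sqrt(<u_j, u_j>), so |<v, e_j>|^2 = <v, u_j>^2 / <u_j, u_j>.
Coefficients: <v, e_1> = -4/sqrt(6), <v, e_2> = 32/sqrt(84), <v, e_3> = 72/sqrt(6300).
Square and sum: Σ |<v, e_j>|^2 = 392/25.
Compute ||v||^2 = v·v = 16.
Deficit = 16 − 392/25 = 8/25 ≥ 0, confirming Bessel's inequality. (The deficit equals ||v − Σ <v,e_j> e_j||^2, the squared distance from v to span{e_j}.)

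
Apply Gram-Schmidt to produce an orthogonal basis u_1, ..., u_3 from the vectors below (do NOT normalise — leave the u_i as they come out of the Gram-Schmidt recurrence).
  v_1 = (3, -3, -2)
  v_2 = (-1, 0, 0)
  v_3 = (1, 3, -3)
Orthogonal basis:
  u_1 = (3, -3, -2)
  u_2 = (-13/22, -9/22, -3/11)
  u_3 = (0, 30/13, -45/13)

Apply the Gram-Schmidt recurrence
  u_1 = v_1
  u_i = v_i − Σ_{j<i} ((v_i · u_j) / (u_j · u_j)) · u_j.

Step by step this gives:
  u_1 = (3, -3, -2)
  u_2 = (-13/22, -9/22, -3/11)
  u_3 = (0, 30/13, -45/13)

Orthogonality check:
  u_2 · u_1 = 0 (should be 0)
  u_3 · u_1 = 0 (should be 0)
  u_3 · u_2 = 0 (should be 0)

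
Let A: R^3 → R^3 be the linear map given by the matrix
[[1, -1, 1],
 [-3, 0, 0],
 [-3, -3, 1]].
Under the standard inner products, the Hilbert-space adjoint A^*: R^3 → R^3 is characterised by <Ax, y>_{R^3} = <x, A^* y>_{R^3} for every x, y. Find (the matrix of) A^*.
A^* = A^T =
[[1, -3, -3],
 [-1, 0, -3],
 [1, 0, 1]]

For real matrices with standard dot products, the defining identity <Ax, y> = <x, A^* y> gives (Ax)^T y = x^T (A^*) y, i.e. x^T A^T y = x^T (A^*) y. Since this holds for all x, y, we must have A^* = A^T. Therefore
A^* =
[[1, -3, -3],
 [-1, 0, -3],
 [1, 0, 1]].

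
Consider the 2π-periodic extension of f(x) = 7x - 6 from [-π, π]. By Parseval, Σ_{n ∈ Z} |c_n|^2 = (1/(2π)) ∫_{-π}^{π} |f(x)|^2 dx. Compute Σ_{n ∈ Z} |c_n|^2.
Σ |c_n|^2 = 49π^2/3 + 36

Expand and integrate term by term over [-π, π]:
  ∫ (7x)^2 dx = 49·(2π^3/3); ∫ 2·7·(-6)·x dx = 0 (odd integrand); ∫ (-6)^2 dx = 36·2π.
So (1/(2π)) ∫_{-π}^{π} (7x - 6)^2 dx = 49π^2/3 + 36 = 49π^2/3 + 36.
Parseval ⇒ Σ |c_n|^2 = 49π^2/3 + 36.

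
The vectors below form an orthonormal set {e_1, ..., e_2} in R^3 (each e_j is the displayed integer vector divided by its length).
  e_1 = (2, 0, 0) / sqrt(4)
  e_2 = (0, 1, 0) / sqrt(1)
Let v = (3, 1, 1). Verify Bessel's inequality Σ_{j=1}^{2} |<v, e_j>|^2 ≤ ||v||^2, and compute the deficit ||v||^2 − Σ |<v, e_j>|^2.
Σ |<v, e_j>|^2 = 10; ||v||^2 = 11; deficit = 1

Write each e_j = u_j / sqrt(<u_j, u_j>) where u_j is the displayed integer vector. Then <v, e_j> = <v, u_j> / sqrt(<u_j, u_j>), so |<v, e_j>|^2 = <v, u_j>^2 / <u_j, u_j>.
Coefficients: <v, e_1> = 6/sqrt(4), <v, e_2> = 1/sqrt(1).
Square and sum: Σ |<v, e_j>|^2 = 10.
Compute ||v||^2 = v·v = 11.
Deficit = 11 − 10 = 1 ≥ 0, confirming Bessel's inequality. (The deficit equals ||v − Σ <v,e_j> e_j||^2, the squared distance from v to span{e_j}.)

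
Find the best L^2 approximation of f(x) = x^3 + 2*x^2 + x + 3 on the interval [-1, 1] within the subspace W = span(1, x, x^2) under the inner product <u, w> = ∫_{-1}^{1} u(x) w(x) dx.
g(x) = 2*x^2 + 8*x/5 + 3

The best approximation g ∈ W is the orthogonal projection of f onto W. Writing g = a_0 + a_1 x + a_2 x^2, the coefficients solve the normal equations G · a = b where
  G_{ij} = <φ_i, φ_j> and b_i = <f, φ_i>, with φ_0 = 1, φ_1 = x, φ_2 = x^2.
G =
  [2, 0, 2/3]
  [0, 2/3, 0]
  [2/3, 0, 2/5],
b = (22/3, 16/15, 14/5).
Solving gives a_0 = 3, a_1 = 8/5, a_2 = 2, so
  g(x) = 2*x^2 + 8*x/5 + 3.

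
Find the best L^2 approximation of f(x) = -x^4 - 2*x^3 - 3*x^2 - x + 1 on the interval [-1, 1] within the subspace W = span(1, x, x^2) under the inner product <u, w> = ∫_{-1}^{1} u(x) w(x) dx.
g(x) = -27*x^2/7 - 11*x/5 + 38/35

The best approximation g ∈ W is the orthogonal projection of f onto W. Writing g = a_0 + a_1 x + a_2 x^2, the coefficients solve the normal equations G · a = b where
  G_{ij} = <φ_i, φ_j> and b_i = <f, φ_i>, with φ_0 = 1, φ_1 = x, φ_2 = x^2.
G =
  [2, 0, 2/3]
  [0, 2/3, 0]
  [2/3, 0, 2/5],
b = (-2/5, -22/15, -86/105).
Solving gives a_0 = 38/35, a_1 = -11/5, a_2 = -27/7, so
  g(x) = -27*x^2/7 - 11*x/5 + 38/35.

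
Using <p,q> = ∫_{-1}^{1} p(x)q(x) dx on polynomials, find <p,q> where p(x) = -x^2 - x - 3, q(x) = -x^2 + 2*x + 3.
<p,q> = -284/15

Expand the product: p(x)·q(x) = x^4 - x^3 - 2*x^2 - 9*x - 9.
∫_{-1}^{1} of each monomial x^k gives [2/(k+1) if k even, 0 if k odd]. Integrating term-by-term (or equivalently evaluating the antiderivative F(x) = x^5/5 - x^4/4 - 2*x^3/3 - 9*x^2/2 - 9*x at the endpoints):
  F(1) − F(−1) = -853/60 − (283/60) = -284/15.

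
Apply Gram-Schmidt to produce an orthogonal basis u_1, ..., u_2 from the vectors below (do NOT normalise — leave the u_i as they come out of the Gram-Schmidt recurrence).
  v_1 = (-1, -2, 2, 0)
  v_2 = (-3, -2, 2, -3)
Orthogonal basis:
  u_1 = (-1, -2, 2, 0)
  u_2 = (-16/9, 4/9, -4/9, -3)

Apply the Gram-Schmidt recurrence
  u_1 = v_1
  u_i = v_i − Σ_{j<i} ((v_i · u_j) / (u_j · u_j)) · u_j.

Step by step this gives:
  u_1 = (-1, -2, 2, 0)
  u_2 = (-16/9, 4/9, -4/9, -3)

Orthogonality check:
  u_2 · u_1 = 0 (should be 0)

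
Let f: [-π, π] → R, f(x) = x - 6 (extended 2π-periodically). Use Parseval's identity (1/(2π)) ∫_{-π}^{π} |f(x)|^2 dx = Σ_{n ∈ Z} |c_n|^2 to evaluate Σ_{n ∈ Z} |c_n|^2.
Σ |c_n|^2 = π^2/3 + 36

Expand and integrate term by term over [-π, π]:
  ∫ (x)^2 dx = 1·(2π^3/3); ∫ 2·1·(-6)·x dx = 0 (odd integrand); ∫ (-6)^2 dx = 36·2π.
So (1/(2π)) ∫_{-π}^{π} (x - 6)^2 dx = 1π^2/3 + 36 = π^2/3 + 36.
Parseval ⇒ Σ |c_n|^2 = π^2/3 + 36.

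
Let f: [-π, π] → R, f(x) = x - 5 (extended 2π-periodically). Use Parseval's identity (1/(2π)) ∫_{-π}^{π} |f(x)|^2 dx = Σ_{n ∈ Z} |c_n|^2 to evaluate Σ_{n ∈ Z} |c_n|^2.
Σ |c_n|^2 = π^2/3 + 25

Expand and integrate term by term over [-π, π]:
  ∫ (x)^2 dx = 1·(2π^3/3); ∫ 2·1·(-5)·x dx = 0 (odd integrand); ∫ (-5)^2 dx = 25·2π.
So (1/(2π)) ∫_{-π}^{π} (x - 5)^2 dx = 1π^2/3 + 25 = π^2/3 + 25.
Parseval ⇒ Σ |c_n|^2 = π^2/3 + 25.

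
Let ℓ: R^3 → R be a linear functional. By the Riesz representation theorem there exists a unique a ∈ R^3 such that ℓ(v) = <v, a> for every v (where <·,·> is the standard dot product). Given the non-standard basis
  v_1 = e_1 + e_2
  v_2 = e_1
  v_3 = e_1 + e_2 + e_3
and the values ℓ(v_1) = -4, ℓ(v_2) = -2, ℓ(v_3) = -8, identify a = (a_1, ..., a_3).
a = (-2, -2, -4)

Write a = (a_1, ..., a_3) in the standard basis. For each basis vector v_i, ℓ(v_i) = <v_i, a> is a linear equation in the a_j's. Collect the n equations into a matrix system V a = ℓ, where row i of V is v_i (expressed in the standard basis). Since V is invertible (lower-triangular with 1s on the diagonal, up to permutation), solve by back-substitution:
  V =
[[1, 1, 0],
 [1, 0, 0],
 [1, 1, 1]]
  V a = (-4, -2, -8)
Solving gives a = (-2, -2, -4).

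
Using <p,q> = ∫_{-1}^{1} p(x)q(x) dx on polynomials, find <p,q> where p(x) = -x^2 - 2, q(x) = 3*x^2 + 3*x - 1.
<p,q> = -8/15

Expand the product: p(x)·q(x) = -3*x^4 - 3*x^3 - 5*x^2 - 6*x + 2.
∫_{-1}^{1} of each monomial x^k gives [2/(k+1) if k even, 0 if k odd]. Integrating term-by-term (or equivalently evaluating the antiderivative F(x) = -3*x^5/5 - 3*x^4/4 - 5*x^3/3 - 3*x^2 + 2*x at the endpoints):
  F(1) − F(−1) = -241/60 − (-209/60) = -8/15.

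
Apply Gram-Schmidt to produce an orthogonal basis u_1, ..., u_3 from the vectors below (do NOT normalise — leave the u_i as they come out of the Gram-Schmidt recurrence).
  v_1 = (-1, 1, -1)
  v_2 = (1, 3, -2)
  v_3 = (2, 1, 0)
Orthogonal basis:
  u_1 = (-1, 1, -1)
  u_2 = (7/3, 5/3, -2/3)
  u_3 = (-1/26, 3/26, 2/13)

Apply the Gram-Schmidt recurrence
  u_1 = v_1
  u_i = v_i − Σ_{j<i} ((v_i · u_j) / (u_j · u_j)) · u_j.

Step by step this gives:
  u_1 = (-1, 1, -1)
  u_2 = (7/3, 5/3, -2/3)
  u_3 = (-1/26, 3/26, 2/13)

Orthogonality check:
  u_2 · u_1 = 0 (should be 0)
  u_3 · u_1 = 0 (should be 0)
  u_3 · u_2 = 0 (should be 0)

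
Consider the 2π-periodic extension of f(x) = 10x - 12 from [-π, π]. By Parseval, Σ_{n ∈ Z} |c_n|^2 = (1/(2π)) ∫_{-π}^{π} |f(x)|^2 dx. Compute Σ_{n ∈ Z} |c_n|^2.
Σ |c_n|^2 = 100π^2/3 + 144

Expand and integrate term by term over [-π, π]:
  ∫ (10x)^2 dx = 100·(2π^3/3); ∫ 2·10·(-12)·x dx = 0 (odd integrand); ∫ (-12)^2 dx = 144·2π.
So (1/(2π)) ∫_{-π}^{π} (10x - 12)^2 dx = 100π^2/3 + 144 = 100π^2/3 + 144.
Parseval ⇒ Σ |c_n|^2 = 100π^2/3 + 144.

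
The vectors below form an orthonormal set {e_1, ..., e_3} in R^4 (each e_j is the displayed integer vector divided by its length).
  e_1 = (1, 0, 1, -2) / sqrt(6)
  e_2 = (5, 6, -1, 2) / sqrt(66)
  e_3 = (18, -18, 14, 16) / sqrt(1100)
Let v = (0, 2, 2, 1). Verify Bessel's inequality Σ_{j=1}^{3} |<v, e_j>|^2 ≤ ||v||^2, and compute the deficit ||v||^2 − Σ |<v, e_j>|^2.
Σ |<v, e_j>|^2 = 56/25; ||v||^2 = 9; deficit = 169/25

Write each e_j = u_j / sqrt(<u_j, u_j>) where u_j is the displayed integer vector. Then <v, e_j> = <v, u_j> / sqrt(<u_j, u_j>), so |<v, e_j>|^2 = <v, u_j>^2 / <u_j, u_j>.
Coefficients: <v, e_1> = 0/sqrt(6), <v, e_2> = 12/sqrt(66), <v, e_3> = 8/sqrt(1100).
Square and sum: Σ |<v, e_j>|^2 = 56/25.
Compute ||v||^2 = v·v = 9.
Deficit = 9 − 56/25 = 169/25 ≥ 0, confirming Bessel's inequality. (The deficit equals ||v − Σ <v,e_j> e_j||^2, the squared distance from v to span{e_j}.)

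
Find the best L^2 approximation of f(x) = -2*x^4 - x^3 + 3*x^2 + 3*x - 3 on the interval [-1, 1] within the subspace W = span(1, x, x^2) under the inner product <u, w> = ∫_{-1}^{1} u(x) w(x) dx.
g(x) = 9*x^2/7 + 12*x/5 - 99/35

The best approximation g ∈ W is the orthogonal projection of f onto W. Writing g = a_0 + a_1 x + a_2 x^2, the coefficients solve the normal equations G · a = b where
  G_{ij} = <φ_i, φ_j> and b_i = <f, φ_i>, with φ_0 = 1, φ_1 = x, φ_2 = x^2.
G =
  [2, 0, 2/3]
  [0, 2/3, 0]
  [2/3, 0, 2/5],
b = (-24/5, 8/5, -48/35).
Solving gives a_0 = -99/35, a_1 = 12/5, a_2 = 9/7, so
  g(x) = 9*x^2/7 + 12*x/5 - 99/35.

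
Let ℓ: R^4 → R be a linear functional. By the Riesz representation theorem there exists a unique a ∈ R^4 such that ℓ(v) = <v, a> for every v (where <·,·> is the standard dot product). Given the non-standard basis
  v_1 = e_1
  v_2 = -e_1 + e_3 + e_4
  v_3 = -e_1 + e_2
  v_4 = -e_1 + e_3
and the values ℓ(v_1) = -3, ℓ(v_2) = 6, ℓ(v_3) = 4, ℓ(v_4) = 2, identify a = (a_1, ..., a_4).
a = (-3, 1, -1, 4)

Write a = (a_1, ..., a_4) in the standard basis. For each basis vector v_i, ℓ(v_i) = <v_i, a> is a linear equation in the a_j's. Collect the n equations into a matrix system V a = ℓ, where row i of V is v_i (expressed in the standard basis). Since V is invertible (lower-triangular with 1s on the diagonal, up to permutation), solve by back-substitution:
  V =
[[1, 0, 0, 0],
 [-1, 0, 1, 1],
 [-1, 1, 0, 0],
 [-1, 0, 1, 0]]
  V a = (-3, 6, 4, 2)
Solving gives a = (-3, 1, -1, 4).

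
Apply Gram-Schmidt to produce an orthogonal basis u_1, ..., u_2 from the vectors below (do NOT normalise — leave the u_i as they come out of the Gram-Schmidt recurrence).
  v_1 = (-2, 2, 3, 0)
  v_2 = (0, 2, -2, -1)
Orthogonal basis:
  u_1 = (-2, 2, 3, 0)
  u_2 = (-4/17, 38/17, -28/17, -1)

Apply the Gram-Schmidt recurrence
  u_1 = v_1
  u_i = v_i − Σ_{j<i} ((v_i · u_j) / (u_j · u_j)) · u_j.

Step by step this gives:
  u_1 = (-2, 2, 3, 0)
  u_2 = (-4/17, 38/17, -28/17, -1)

Orthogonality check:
  u_2 · u_1 = 0 (should be 0)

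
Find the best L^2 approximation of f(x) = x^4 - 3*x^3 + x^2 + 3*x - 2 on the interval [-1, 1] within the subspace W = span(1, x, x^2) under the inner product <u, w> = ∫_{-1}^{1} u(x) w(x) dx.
g(x) = 13*x^2/7 + 6*x/5 - 73/35

The best approximation g ∈ W is the orthogonal projection of f onto W. Writing g = a_0 + a_1 x + a_2 x^2, the coefficients solve the normal equations G · a = b where
  G_{ij} = <φ_i, φ_j> and b_i = <f, φ_i>, with φ_0 = 1, φ_1 = x, φ_2 = x^2.
G =
  [2, 0, 2/3]
  [0, 2/3, 0]
  [2/3, 0, 2/5],
b = (-44/15, 4/5, -68/105).
Solving gives a_0 = -73/35, a_1 = 6/5, a_2 = 13/7, so
  g(x) = 13*x^2/7 + 6*x/5 - 73/35.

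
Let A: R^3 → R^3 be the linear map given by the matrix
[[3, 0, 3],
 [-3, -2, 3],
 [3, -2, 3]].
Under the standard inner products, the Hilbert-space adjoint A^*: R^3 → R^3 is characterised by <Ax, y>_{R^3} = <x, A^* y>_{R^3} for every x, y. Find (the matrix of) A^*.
A^* = A^T =
[[3, -3, 3],
 [0, -2, -2],
 [3, 3, 3]]

For real matrices with standard dot products, the defining identity <Ax, y> = <x, A^* y> gives (Ax)^T y = x^T (A^*) y, i.e. x^T A^T y = x^T (A^*) y. Since this holds for all x, y, we must have A^* = A^T. Therefore
A^* =
[[3, -3, 3],
 [0, -2, -2],
 [3, 3, 3]].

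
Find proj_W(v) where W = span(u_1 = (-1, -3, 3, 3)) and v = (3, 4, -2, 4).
proj_W(v) = (9/28, 27/28, -27/28, -27/28)

Set up U = [u_1 | ... | u_1] ∈ R^(4×1). The projector onto W = col(U) is P = U (U^T U)^(-1) U^T.
Compute U^T U =
  [28],
and U^T v = (-9).
Solve U^T U · c = U^T v for the coefficients: c = (-9/28). The projection is proj_W(v) = U c.
Check: (v - proj_W(v)) · u_1 = 0  (should be 0).
Result: proj_W(v) = (9/28, 27/28, -27/28, -27/28).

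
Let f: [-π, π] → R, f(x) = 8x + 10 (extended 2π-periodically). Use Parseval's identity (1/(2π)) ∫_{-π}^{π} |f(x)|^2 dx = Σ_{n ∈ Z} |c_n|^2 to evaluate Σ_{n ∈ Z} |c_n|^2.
Σ |c_n|^2 = 64π^2/3 + 100

Expand and integrate term by term over [-π, π]:
  ∫ (8x)^2 dx = 64·(2π^3/3); ∫ 2·8·(10)·x dx = 0 (odd integrand); ∫ 10^2 dx = 100·2π.
So (1/(2π)) ∫_{-π}^{π} (8x + 10)^2 dx = 64π^2/3 + 100 = 64π^2/3 + 100.
Parseval ⇒ Σ |c_n|^2 = 64π^2/3 + 100.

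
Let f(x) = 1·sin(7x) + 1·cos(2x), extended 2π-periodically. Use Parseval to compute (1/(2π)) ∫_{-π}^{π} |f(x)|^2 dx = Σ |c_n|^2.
Σ |c_n|^2 = 1

Expand |f|^2 and use orthogonality of {sin(nx), cos(mx)} on [-π, π]:
  ∫_{-π}^{π} sin(nx)^2 dx = π, ∫ cos(mx)^2 dx = π, and cross terms integrate to 0.
So ∫_{-π}^{π} f(x)^2 dx = 1^2 · π + 1^2 · π = (1 + 1)π.
Divide by 2π: (1 + 1)/2 = 1.
By Parseval, this equals Σ |c_n|^2.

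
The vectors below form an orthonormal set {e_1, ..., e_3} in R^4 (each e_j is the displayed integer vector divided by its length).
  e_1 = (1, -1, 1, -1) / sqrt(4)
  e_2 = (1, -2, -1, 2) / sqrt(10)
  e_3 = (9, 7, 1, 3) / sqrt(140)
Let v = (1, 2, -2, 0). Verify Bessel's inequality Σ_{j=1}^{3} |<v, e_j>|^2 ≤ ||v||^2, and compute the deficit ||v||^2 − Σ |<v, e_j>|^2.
Σ |<v, e_j>|^2 = 11/2; ||v||^2 = 9; deficit = 7/2

Write each e_j = u_j / sqrt(<u_j, u_j>) where u_j is the displayed integer vector. Then <v, e_j> = <v, u_j> / sqrt(<u_j, u_j>), so |<v, e_j>|^2 = <v, u_j>^2 / <u_j, u_j>.
Coefficients: <v, e_1> = -3/sqrt(4), <v, e_2> = -1/sqrt(10), <v, e_3> = 21/sqrt(140).
Square and sum: Σ |<v, e_j>|^2 = 11/2.
Compute ||v||^2 = v·v = 9.
Deficit = 9 − 11/2 = 7/2 ≥ 0, confirming Bessel's inequality. (The deficit equals ||v − Σ <v,e_j> e_j||^2, the squared distance from v to span{e_j}.)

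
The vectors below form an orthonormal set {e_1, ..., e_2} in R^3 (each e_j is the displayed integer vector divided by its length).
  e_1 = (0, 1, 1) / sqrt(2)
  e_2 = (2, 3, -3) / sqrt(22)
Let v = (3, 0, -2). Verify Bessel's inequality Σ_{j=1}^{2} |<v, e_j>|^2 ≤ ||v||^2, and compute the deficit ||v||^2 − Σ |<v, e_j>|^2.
Σ |<v, e_j>|^2 = 94/11; ||v||^2 = 13; deficit = 49/11

Write each e_j = u_j / sqrt(<u_j, u_j>) where u_j is the displayed integer vector. Then <v, e_j> = <v, u_j> / sqrt(<u_j, u_j>), so |<v, e_j>|^2 = <v, u_j>^2 / <u_j, u_j>.
Coefficients: <v, e_1> = -2/sqrt(2), <v, e_2> = 12/sqrt(22).
Square and sum: Σ |<v, e_j>|^2 = 94/11.
Compute ||v||^2 = v·v = 13.
Deficit = 13 − 94/11 = 49/11 ≥ 0, confirming Bessel's inequality. (The deficit equals ||v − Σ <v,e_j> e_j||^2, the squared distance from v to span{e_j}.)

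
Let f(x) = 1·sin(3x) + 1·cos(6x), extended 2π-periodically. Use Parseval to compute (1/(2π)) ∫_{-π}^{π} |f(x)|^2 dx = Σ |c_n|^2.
Σ |c_n|^2 = 1

Expand |f|^2 and use orthogonality of {sin(nx), cos(mx)} on [-π, π]:
  ∫_{-π}^{π} sin(nx)^2 dx = π, ∫ cos(mx)^2 dx = π, and cross terms integrate to 0.
So ∫_{-π}^{π} f(x)^2 dx = 1^2 · π + 1^2 · π = (1 + 1)π.
Divide by 2π: (1 + 1)/2 = 1.
By Parseval, this equals Σ |c_n|^2.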